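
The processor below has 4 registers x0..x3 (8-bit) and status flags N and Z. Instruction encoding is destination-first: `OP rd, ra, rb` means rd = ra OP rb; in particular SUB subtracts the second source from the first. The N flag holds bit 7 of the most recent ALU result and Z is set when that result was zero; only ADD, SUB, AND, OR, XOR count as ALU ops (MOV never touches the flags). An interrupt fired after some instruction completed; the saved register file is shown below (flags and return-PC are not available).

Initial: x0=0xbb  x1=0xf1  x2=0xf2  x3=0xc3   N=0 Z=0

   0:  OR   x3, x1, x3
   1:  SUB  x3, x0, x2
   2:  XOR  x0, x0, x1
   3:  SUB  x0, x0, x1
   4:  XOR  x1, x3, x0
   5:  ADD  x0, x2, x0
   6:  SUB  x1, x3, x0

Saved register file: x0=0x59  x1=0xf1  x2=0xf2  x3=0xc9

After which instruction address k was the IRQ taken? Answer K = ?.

after  0: x0=0xbb x1=0xf1 x2=0xf2 x3=0xf3  N=1 Z=0
after  1: x0=0xbb x1=0xf1 x2=0xf2 x3=0xc9  N=1 Z=0
after  2: x0=0x4a x1=0xf1 x2=0xf2 x3=0xc9  N=0 Z=0
after  3: x0=0x59 x1=0xf1 x2=0xf2 x3=0xc9  N=0 Z=0
-- IRQ taken; context saved, return-PC = 4 --

K = 3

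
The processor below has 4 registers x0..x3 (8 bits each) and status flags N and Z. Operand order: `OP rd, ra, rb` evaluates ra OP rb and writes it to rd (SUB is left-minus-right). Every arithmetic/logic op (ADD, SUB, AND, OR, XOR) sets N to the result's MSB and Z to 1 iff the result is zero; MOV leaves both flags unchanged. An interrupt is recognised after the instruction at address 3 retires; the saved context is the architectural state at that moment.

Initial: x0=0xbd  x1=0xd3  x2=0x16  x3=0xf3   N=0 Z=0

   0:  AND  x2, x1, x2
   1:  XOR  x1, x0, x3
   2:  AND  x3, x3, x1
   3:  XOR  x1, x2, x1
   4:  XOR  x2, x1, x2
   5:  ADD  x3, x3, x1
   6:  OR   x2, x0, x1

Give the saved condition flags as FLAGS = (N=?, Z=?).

FLAGS = (N=0, Z=0)

after  0: x0=0xbd x1=0xd3 x2=0x12 x3=0xf3  N=0 Z=0
after  1: x0=0xbd x1=0x4e x2=0x12 x3=0xf3  N=0 Z=0
after  2: x0=0xbd x1=0x4e x2=0x12 x3=0x42  N=0 Z=0
after  3: x0=0xbd x1=0x5c x2=0x12 x3=0x42  N=0 Z=0
-- IRQ taken; context saved, return-PC = 4 --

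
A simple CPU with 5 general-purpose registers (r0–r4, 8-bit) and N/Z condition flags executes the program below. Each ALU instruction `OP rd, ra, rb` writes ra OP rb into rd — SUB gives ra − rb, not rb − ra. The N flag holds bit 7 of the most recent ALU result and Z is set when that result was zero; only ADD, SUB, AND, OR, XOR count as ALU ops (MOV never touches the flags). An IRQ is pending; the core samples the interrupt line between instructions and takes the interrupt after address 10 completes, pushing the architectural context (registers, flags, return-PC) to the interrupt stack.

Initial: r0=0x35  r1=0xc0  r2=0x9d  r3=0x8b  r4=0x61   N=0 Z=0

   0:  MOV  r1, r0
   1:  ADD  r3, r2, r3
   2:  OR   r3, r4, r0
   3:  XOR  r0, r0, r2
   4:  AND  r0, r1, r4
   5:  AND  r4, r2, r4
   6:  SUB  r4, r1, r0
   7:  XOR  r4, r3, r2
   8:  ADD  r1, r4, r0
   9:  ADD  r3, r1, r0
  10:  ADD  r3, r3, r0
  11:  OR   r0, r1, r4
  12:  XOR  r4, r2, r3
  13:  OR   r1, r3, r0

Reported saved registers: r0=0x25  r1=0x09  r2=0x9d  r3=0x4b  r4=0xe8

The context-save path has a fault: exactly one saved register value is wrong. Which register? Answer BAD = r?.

BAD = r0

after  0: r0=0x35 r1=0x35 r2=0x9d r3=0x8b r4=0x61  N=0 Z=0
after  1: r0=0x35 r1=0x35 r2=0x9d r3=0x28 r4=0x61  N=0 Z=0
after  2: r0=0x35 r1=0x35 r2=0x9d r3=0x75 r4=0x61  N=0 Z=0
after  3: r0=0xa8 r1=0x35 r2=0x9d r3=0x75 r4=0x61  N=1 Z=0
after  4: r0=0x21 r1=0x35 r2=0x9d r3=0x75 r4=0x61  N=0 Z=0
after  5: r0=0x21 r1=0x35 r2=0x9d r3=0x75 r4=0x01  N=0 Z=0
after  6: r0=0x21 r1=0x35 r2=0x9d r3=0x75 r4=0x14  N=0 Z=0
after  7: r0=0x21 r1=0x35 r2=0x9d r3=0x75 r4=0xe8  N=1 Z=0
after  8: r0=0x21 r1=0x09 r2=0x9d r3=0x75 r4=0xe8  N=0 Z=0
after  9: r0=0x21 r1=0x09 r2=0x9d r3=0x2a r4=0xe8  N=0 Z=0
after 10: r0=0x21 r1=0x09 r2=0x9d r3=0x4b r4=0xe8  N=0 Z=0
-- IRQ taken; context saved, return-PC = 11 --
mismatch: r0: reported 0x25 vs actual 0x21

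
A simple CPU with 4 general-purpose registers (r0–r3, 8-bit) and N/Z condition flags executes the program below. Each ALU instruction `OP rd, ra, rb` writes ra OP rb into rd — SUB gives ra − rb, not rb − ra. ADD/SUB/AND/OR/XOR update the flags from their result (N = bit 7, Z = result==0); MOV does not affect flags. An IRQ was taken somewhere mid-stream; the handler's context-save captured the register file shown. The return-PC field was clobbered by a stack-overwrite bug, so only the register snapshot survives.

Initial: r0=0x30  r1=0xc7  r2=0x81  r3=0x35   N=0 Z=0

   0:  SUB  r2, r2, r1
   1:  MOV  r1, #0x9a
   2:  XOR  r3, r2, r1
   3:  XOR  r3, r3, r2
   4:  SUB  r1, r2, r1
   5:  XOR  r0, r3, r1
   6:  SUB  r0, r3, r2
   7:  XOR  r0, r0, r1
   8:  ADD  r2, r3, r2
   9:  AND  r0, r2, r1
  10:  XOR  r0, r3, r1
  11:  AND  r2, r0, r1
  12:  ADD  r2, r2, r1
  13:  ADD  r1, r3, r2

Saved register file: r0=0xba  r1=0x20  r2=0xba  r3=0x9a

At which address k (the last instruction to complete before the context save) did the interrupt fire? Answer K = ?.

K = 5

after  0: r0=0x30 r1=0xc7 r2=0xba r3=0x35  N=1 Z=0
after  1: r0=0x30 r1=0x9a r2=0xba r3=0x35  N=1 Z=0
after  2: r0=0x30 r1=0x9a r2=0xba r3=0x20  N=0 Z=0
after  3: r0=0x30 r1=0x9a r2=0xba r3=0x9a  N=1 Z=0
after  4: r0=0x30 r1=0x20 r2=0xba r3=0x9a  N=0 Z=0
after  5: r0=0xba r1=0x20 r2=0xba r3=0x9a  N=1 Z=0
-- IRQ taken; context saved, return-PC = 6 --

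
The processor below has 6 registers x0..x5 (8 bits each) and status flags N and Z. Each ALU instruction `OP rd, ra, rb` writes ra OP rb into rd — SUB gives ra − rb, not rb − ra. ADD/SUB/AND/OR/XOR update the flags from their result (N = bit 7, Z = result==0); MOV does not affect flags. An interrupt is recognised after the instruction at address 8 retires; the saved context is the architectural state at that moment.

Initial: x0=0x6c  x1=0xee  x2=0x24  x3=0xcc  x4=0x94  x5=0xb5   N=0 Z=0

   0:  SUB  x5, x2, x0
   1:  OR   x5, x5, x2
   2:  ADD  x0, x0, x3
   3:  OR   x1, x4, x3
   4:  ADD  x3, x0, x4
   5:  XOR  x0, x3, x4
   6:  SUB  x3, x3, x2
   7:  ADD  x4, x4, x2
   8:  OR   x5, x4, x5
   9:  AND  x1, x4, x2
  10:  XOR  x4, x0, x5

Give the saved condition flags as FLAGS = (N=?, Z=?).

FLAGS = (N=1, Z=0)

after  0: x0=0x6c x1=0xee x2=0x24 x3=0xcc x4=0x94 x5=0xb8  N=1 Z=0
after  1: x0=0x6c x1=0xee x2=0x24 x3=0xcc x4=0x94 x5=0xbc  N=1 Z=0
after  2: x0=0x38 x1=0xee x2=0x24 x3=0xcc x4=0x94 x5=0xbc  N=0 Z=0
after  3: x0=0x38 x1=0xdc x2=0x24 x3=0xcc x4=0x94 x5=0xbc  N=1 Z=0
after  4: x0=0x38 x1=0xdc x2=0x24 x3=0xcc x4=0x94 x5=0xbc  N=1 Z=0
after  5: x0=0x58 x1=0xdc x2=0x24 x3=0xcc x4=0x94 x5=0xbc  N=0 Z=0
after  6: x0=0x58 x1=0xdc x2=0x24 x3=0xa8 x4=0x94 x5=0xbc  N=1 Z=0
after  7: x0=0x58 x1=0xdc x2=0x24 x3=0xa8 x4=0xb8 x5=0xbc  N=1 Z=0
after  8: x0=0x58 x1=0xdc x2=0x24 x3=0xa8 x4=0xb8 x5=0xbc  N=1 Z=0
-- IRQ taken; context saved, return-PC = 9 --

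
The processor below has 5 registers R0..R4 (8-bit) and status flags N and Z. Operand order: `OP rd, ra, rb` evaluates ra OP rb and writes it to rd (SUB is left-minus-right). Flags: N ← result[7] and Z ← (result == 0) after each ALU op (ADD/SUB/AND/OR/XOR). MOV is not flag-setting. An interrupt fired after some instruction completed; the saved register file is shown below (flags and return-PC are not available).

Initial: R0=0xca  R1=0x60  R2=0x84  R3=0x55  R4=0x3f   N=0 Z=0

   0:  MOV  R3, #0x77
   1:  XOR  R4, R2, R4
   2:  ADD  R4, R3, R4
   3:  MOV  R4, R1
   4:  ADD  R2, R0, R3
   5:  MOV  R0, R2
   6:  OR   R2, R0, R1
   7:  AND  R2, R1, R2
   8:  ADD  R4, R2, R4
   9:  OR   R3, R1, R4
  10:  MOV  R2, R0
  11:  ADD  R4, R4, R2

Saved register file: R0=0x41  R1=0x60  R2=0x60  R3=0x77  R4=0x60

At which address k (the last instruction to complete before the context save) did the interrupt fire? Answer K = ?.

K = 7

after  0: R0=0xca R1=0x60 R2=0x84 R3=0x77 R4=0x3f  N=0 Z=0
after  1: R0=0xca R1=0x60 R2=0x84 R3=0x77 R4=0xbb  N=1 Z=0
after  2: R0=0xca R1=0x60 R2=0x84 R3=0x77 R4=0x32  N=0 Z=0
after  3: R0=0xca R1=0x60 R2=0x84 R3=0x77 R4=0x60  N=0 Z=0
after  4: R0=0xca R1=0x60 R2=0x41 R3=0x77 R4=0x60  N=0 Z=0
after  5: R0=0x41 R1=0x60 R2=0x41 R3=0x77 R4=0x60  N=0 Z=0
after  6: R0=0x41 R1=0x60 R2=0x61 R3=0x77 R4=0x60  N=0 Z=0
after  7: R0=0x41 R1=0x60 R2=0x60 R3=0x77 R4=0x60  N=0 Z=0
-- IRQ taken; context saved, return-PC = 8 --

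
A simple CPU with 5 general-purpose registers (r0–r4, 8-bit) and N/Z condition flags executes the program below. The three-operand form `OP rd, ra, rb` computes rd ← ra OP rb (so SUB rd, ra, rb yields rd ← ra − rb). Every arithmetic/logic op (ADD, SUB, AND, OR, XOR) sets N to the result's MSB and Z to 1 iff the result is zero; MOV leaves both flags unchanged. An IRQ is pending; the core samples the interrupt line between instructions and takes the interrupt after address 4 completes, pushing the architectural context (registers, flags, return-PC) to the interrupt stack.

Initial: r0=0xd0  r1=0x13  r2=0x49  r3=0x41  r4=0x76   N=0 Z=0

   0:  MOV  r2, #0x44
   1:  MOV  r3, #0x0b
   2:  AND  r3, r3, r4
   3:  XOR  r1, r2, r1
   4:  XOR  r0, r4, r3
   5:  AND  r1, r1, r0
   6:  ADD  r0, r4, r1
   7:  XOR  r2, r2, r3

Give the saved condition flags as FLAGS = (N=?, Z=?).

after  0: r0=0xd0 r1=0x13 r2=0x44 r3=0x41 r4=0x76  N=0 Z=0
after  1: r0=0xd0 r1=0x13 r2=0x44 r3=0x0b r4=0x76  N=0 Z=0
after  2: r0=0xd0 r1=0x13 r2=0x44 r3=0x02 r4=0x76  N=0 Z=0
after  3: r0=0xd0 r1=0x57 r2=0x44 r3=0x02 r4=0x76  N=0 Z=0
after  4: r0=0x74 r1=0x57 r2=0x44 r3=0x02 r4=0x76  N=0 Z=0
-- IRQ taken; context saved, return-PC = 5 --

FLAGS = (N=0, Z=0)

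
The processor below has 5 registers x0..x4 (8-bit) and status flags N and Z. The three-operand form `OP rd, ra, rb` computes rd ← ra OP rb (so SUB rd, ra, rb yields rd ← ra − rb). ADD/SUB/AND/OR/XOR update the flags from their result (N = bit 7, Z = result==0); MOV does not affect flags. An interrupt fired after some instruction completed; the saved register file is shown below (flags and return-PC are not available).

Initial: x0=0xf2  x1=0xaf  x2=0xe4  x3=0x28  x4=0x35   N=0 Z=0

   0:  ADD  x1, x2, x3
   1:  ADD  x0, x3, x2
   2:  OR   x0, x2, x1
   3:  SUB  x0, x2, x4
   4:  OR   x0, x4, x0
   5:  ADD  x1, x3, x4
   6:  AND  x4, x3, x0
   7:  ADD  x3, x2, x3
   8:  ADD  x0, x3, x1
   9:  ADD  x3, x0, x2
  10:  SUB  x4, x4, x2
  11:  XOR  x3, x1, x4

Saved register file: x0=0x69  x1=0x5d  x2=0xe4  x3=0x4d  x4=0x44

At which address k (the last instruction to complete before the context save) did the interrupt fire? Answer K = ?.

K = 10

after  0: x0=0xf2 x1=0x0c x2=0xe4 x3=0x28 x4=0x35  N=0 Z=0
after  1: x0=0x0c x1=0x0c x2=0xe4 x3=0x28 x4=0x35  N=0 Z=0
after  2: x0=0xec x1=0x0c x2=0xe4 x3=0x28 x4=0x35  N=1 Z=0
after  3: x0=0xaf x1=0x0c x2=0xe4 x3=0x28 x4=0x35  N=1 Z=0
after  4: x0=0xbf x1=0x0c x2=0xe4 x3=0x28 x4=0x35  N=1 Z=0
after  5: x0=0xbf x1=0x5d x2=0xe4 x3=0x28 x4=0x35  N=0 Z=0
after  6: x0=0xbf x1=0x5d x2=0xe4 x3=0x28 x4=0x28  N=0 Z=0
after  7: x0=0xbf x1=0x5d x2=0xe4 x3=0x0c x4=0x28  N=0 Z=0
after  8: x0=0x69 x1=0x5d x2=0xe4 x3=0x0c x4=0x28  N=0 Z=0
after  9: x0=0x69 x1=0x5d x2=0xe4 x3=0x4d x4=0x28  N=0 Z=0
after 10: x0=0x69 x1=0x5d x2=0xe4 x3=0x4d x4=0x44  N=0 Z=0
-- IRQ taken; context saved, return-PC = 11 --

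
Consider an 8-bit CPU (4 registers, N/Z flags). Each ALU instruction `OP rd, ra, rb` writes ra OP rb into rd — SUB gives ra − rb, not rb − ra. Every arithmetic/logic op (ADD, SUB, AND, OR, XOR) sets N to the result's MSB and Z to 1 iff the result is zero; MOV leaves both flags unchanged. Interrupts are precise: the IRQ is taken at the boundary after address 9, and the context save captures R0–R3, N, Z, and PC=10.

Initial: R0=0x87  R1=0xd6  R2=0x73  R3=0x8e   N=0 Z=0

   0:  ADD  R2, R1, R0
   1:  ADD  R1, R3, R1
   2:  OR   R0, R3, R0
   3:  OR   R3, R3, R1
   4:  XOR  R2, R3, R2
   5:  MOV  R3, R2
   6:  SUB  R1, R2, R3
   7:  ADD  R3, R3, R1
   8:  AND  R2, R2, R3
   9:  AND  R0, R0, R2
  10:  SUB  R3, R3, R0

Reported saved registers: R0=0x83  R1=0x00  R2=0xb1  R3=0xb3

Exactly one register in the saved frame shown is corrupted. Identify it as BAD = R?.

after  0: R0=0x87 R1=0xd6 R2=0x5d R3=0x8e  N=0 Z=0
after  1: R0=0x87 R1=0x64 R2=0x5d R3=0x8e  N=0 Z=0
after  2: R0=0x8f R1=0x64 R2=0x5d R3=0x8e  N=1 Z=0
after  3: R0=0x8f R1=0x64 R2=0x5d R3=0xee  N=1 Z=0
after  4: R0=0x8f R1=0x64 R2=0xb3 R3=0xee  N=1 Z=0
after  5: R0=0x8f R1=0x64 R2=0xb3 R3=0xb3  N=1 Z=0
after  6: R0=0x8f R1=0x00 R2=0xb3 R3=0xb3  N=0 Z=1
after  7: R0=0x8f R1=0x00 R2=0xb3 R3=0xb3  N=1 Z=0
after  8: R0=0x8f R1=0x00 R2=0xb3 R3=0xb3  N=1 Z=0
after  9: R0=0x83 R1=0x00 R2=0xb3 R3=0xb3  N=1 Z=0
-- IRQ taken; context saved, return-PC = 10 --
mismatch: R2: reported 0xb1 vs actual 0xb3

BAD = R2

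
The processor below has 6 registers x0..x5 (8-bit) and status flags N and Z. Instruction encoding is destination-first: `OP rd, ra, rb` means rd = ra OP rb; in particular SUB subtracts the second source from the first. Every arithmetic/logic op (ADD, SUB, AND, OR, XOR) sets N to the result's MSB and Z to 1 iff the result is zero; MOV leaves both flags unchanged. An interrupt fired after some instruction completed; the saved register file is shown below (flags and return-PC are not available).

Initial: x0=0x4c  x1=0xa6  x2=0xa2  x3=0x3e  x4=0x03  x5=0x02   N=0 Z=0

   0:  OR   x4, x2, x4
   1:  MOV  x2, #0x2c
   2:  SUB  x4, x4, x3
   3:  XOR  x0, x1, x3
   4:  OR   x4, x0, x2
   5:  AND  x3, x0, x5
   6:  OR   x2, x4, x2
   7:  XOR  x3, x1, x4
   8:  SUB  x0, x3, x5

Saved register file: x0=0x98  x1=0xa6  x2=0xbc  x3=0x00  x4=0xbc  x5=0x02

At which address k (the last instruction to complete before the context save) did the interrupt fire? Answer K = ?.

K = 6

after  0: x0=0x4c x1=0xa6 x2=0xa2 x3=0x3e x4=0xa3 x5=0x02  N=1 Z=0
after  1: x0=0x4c x1=0xa6 x2=0x2c x3=0x3e x4=0xa3 x5=0x02  N=1 Z=0
after  2: x0=0x4c x1=0xa6 x2=0x2c x3=0x3e x4=0x65 x5=0x02  N=0 Z=0
after  3: x0=0x98 x1=0xa6 x2=0x2c x3=0x3e x4=0x65 x5=0x02  N=1 Z=0
after  4: x0=0x98 x1=0xa6 x2=0x2c x3=0x3e x4=0xbc x5=0x02  N=1 Z=0
after  5: x0=0x98 x1=0xa6 x2=0x2c x3=0x00 x4=0xbc x5=0x02  N=0 Z=1
after  6: x0=0x98 x1=0xa6 x2=0xbc x3=0x00 x4=0xbc x5=0x02  N=1 Z=0
-- IRQ taken; context saved, return-PC = 7 --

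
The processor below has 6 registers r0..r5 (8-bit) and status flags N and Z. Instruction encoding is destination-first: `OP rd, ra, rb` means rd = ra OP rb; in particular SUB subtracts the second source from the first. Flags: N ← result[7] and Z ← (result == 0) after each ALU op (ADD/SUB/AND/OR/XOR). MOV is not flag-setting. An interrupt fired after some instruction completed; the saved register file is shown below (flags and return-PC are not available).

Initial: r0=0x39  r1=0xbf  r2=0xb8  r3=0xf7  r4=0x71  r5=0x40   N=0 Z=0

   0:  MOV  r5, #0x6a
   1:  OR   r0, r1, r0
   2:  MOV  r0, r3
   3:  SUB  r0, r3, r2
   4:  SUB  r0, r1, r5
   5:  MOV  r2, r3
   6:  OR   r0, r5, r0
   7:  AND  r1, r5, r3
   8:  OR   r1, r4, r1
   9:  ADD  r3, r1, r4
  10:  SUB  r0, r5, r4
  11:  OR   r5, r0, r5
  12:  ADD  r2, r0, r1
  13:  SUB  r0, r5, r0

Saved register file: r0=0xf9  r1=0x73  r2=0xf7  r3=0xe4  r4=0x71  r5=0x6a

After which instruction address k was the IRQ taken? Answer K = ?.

after  0: r0=0x39 r1=0xbf r2=0xb8 r3=0xf7 r4=0x71 r5=0x6a  N=0 Z=0
after  1: r0=0xbf r1=0xbf r2=0xb8 r3=0xf7 r4=0x71 r5=0x6a  N=1 Z=0
after  2: r0=0xf7 r1=0xbf r2=0xb8 r3=0xf7 r4=0x71 r5=0x6a  N=1 Z=0
after  3: r0=0x3f r1=0xbf r2=0xb8 r3=0xf7 r4=0x71 r5=0x6a  N=0 Z=0
after  4: r0=0x55 r1=0xbf r2=0xb8 r3=0xf7 r4=0x71 r5=0x6a  N=0 Z=0
after  5: r0=0x55 r1=0xbf r2=0xf7 r3=0xf7 r4=0x71 r5=0x6a  N=0 Z=0
after  6: r0=0x7f r1=0xbf r2=0xf7 r3=0xf7 r4=0x71 r5=0x6a  N=0 Z=0
after  7: r0=0x7f r1=0x62 r2=0xf7 r3=0xf7 r4=0x71 r5=0x6a  N=0 Z=0
after  8: r0=0x7f r1=0x73 r2=0xf7 r3=0xf7 r4=0x71 r5=0x6a  N=0 Z=0
after  9: r0=0x7f r1=0x73 r2=0xf7 r3=0xe4 r4=0x71 r5=0x6a  N=1 Z=0
after 10: r0=0xf9 r1=0x73 r2=0xf7 r3=0xe4 r4=0x71 r5=0x6a  N=1 Z=0
-- IRQ taken; context saved, return-PC = 11 --

K = 10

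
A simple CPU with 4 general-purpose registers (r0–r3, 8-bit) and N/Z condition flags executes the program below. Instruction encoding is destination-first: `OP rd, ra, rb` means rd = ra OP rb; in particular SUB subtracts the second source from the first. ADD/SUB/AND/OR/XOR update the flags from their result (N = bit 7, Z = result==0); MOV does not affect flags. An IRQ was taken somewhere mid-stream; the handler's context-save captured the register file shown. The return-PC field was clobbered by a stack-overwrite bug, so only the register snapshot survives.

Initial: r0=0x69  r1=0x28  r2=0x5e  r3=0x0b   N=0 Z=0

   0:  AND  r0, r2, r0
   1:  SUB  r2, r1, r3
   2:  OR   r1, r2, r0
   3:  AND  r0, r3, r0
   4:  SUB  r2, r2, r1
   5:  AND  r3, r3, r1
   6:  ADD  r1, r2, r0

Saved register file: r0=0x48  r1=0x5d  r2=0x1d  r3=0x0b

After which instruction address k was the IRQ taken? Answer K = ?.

K = 2

after  0: r0=0x48 r1=0x28 r2=0x5e r3=0x0b  N=0 Z=0
after  1: r0=0x48 r1=0x28 r2=0x1d r3=0x0b  N=0 Z=0
after  2: r0=0x48 r1=0x5d r2=0x1d r3=0x0b  N=0 Z=0
-- IRQ taken; context saved, return-PC = 3 --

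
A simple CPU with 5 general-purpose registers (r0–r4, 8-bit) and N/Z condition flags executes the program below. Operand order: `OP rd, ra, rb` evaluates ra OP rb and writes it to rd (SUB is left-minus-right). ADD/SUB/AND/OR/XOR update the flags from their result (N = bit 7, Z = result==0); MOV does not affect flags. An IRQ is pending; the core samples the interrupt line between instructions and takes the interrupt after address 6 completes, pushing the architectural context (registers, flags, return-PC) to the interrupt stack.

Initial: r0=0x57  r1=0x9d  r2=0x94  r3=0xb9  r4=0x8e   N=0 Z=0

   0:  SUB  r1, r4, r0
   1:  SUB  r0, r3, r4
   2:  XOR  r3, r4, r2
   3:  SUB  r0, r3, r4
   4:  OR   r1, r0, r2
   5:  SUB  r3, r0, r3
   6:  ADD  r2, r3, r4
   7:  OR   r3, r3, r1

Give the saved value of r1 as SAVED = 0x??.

after  0: r0=0x57 r1=0x37 r2=0x94 r3=0xb9 r4=0x8e  N=0 Z=0
after  1: r0=0x2b r1=0x37 r2=0x94 r3=0xb9 r4=0x8e  N=0 Z=0
after  2: r0=0x2b r1=0x37 r2=0x94 r3=0x1a r4=0x8e  N=0 Z=0
after  3: r0=0x8c r1=0x37 r2=0x94 r3=0x1a r4=0x8e  N=1 Z=0
after  4: r0=0x8c r1=0x9c r2=0x94 r3=0x1a r4=0x8e  N=1 Z=0
after  5: r0=0x8c r1=0x9c r2=0x94 r3=0x72 r4=0x8e  N=0 Z=0
after  6: r0=0x8c r1=0x9c r2=0x00 r3=0x72 r4=0x8e  N=0 Z=1
-- IRQ taken; context saved, return-PC = 7 --

SAVED = 0x9c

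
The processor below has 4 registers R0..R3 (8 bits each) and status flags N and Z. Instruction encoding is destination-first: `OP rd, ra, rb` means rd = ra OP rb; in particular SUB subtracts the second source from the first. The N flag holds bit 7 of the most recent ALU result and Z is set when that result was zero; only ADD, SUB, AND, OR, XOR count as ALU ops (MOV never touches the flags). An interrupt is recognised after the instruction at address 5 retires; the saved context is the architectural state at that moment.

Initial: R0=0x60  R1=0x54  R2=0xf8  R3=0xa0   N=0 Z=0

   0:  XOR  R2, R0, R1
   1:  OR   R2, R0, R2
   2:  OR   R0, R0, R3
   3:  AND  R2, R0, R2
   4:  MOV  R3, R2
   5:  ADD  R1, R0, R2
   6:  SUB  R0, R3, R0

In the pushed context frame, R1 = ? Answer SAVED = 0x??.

after  0: R0=0x60 R1=0x54 R2=0x34 R3=0xa0  N=0 Z=0
after  1: R0=0x60 R1=0x54 R2=0x74 R3=0xa0  N=0 Z=0
after  2: R0=0xe0 R1=0x54 R2=0x74 R3=0xa0  N=1 Z=0
after  3: R0=0xe0 R1=0x54 R2=0x60 R3=0xa0  N=0 Z=0
after  4: R0=0xe0 R1=0x54 R2=0x60 R3=0x60  N=0 Z=0
after  5: R0=0xe0 R1=0x40 R2=0x60 R3=0x60  N=0 Z=0
-- IRQ taken; context saved, return-PC = 6 --

SAVED = 0x40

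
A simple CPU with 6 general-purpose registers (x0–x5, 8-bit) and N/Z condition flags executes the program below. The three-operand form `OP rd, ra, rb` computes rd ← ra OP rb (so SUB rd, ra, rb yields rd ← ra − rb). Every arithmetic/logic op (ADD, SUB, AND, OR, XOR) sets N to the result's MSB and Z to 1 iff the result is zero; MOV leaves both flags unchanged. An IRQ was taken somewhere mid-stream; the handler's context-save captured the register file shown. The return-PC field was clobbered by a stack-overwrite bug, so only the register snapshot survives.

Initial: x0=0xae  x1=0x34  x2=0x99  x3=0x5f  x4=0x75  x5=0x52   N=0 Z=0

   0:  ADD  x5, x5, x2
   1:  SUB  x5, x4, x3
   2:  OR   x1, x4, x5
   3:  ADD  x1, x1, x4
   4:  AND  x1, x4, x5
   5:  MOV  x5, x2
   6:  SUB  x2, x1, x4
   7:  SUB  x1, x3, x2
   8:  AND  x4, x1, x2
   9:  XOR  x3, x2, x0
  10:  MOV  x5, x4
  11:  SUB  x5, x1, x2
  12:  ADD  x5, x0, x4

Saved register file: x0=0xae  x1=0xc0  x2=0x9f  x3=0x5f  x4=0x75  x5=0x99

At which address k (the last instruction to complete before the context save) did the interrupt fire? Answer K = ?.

K = 7

after  0: x0=0xae x1=0x34 x2=0x99 x3=0x5f x4=0x75 x5=0xeb  N=1 Z=0
after  1: x0=0xae x1=0x34 x2=0x99 x3=0x5f x4=0x75 x5=0x16  N=0 Z=0
after  2: x0=0xae x1=0x77 x2=0x99 x3=0x5f x4=0x75 x5=0x16  N=0 Z=0
after  3: x0=0xae x1=0xec x2=0x99 x3=0x5f x4=0x75 x5=0x16  N=1 Z=0
after  4: x0=0xae x1=0x14 x2=0x99 x3=0x5f x4=0x75 x5=0x16  N=0 Z=0
after  5: x0=0xae x1=0x14 x2=0x99 x3=0x5f x4=0x75 x5=0x99  N=0 Z=0
after  6: x0=0xae x1=0x14 x2=0x9f x3=0x5f x4=0x75 x5=0x99  N=1 Z=0
after  7: x0=0xae x1=0xc0 x2=0x9f x3=0x5f x4=0x75 x5=0x99  N=1 Z=0
-- IRQ taken; context saved, return-PC = 8 --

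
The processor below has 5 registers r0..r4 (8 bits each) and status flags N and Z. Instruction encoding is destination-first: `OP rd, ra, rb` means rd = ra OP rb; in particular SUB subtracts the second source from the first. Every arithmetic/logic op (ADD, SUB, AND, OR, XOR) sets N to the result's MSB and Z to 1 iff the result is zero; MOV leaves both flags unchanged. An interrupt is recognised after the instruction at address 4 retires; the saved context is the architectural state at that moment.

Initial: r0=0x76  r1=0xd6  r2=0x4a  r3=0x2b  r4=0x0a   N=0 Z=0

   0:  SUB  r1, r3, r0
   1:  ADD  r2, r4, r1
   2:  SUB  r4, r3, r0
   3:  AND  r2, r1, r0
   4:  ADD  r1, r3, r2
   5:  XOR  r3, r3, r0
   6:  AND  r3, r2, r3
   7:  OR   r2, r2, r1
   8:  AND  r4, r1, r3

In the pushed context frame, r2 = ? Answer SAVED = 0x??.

SAVED = 0x34

after  0: r0=0x76 r1=0xb5 r2=0x4a r3=0x2b r4=0x0a  N=1 Z=0
after  1: r0=0x76 r1=0xb5 r2=0xbf r3=0x2b r4=0x0a  N=1 Z=0
after  2: r0=0x76 r1=0xb5 r2=0xbf r3=0x2b r4=0xb5  N=1 Z=0
after  3: r0=0x76 r1=0xb5 r2=0x34 r3=0x2b r4=0xb5  N=0 Z=0
after  4: r0=0x76 r1=0x5f r2=0x34 r3=0x2b r4=0xb5  N=0 Z=0
-- IRQ taken; context saved, return-PC = 5 --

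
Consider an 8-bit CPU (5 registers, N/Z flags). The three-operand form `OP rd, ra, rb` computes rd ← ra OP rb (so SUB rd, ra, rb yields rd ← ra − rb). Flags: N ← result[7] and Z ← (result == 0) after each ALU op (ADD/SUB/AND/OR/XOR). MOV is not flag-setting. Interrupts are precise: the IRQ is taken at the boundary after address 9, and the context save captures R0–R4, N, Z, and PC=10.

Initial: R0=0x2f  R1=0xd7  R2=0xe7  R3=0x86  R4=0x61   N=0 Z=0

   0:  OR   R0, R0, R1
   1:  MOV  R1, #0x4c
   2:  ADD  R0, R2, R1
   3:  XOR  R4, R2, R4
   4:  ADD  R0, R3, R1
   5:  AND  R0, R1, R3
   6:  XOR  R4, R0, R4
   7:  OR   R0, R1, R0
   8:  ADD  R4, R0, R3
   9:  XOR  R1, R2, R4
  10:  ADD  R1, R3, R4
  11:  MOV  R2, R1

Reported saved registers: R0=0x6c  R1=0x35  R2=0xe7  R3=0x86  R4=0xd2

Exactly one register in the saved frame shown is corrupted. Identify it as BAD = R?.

BAD = R0

after  0: R0=0xff R1=0xd7 R2=0xe7 R3=0x86 R4=0x61  N=1 Z=0
after  1: R0=0xff R1=0x4c R2=0xe7 R3=0x86 R4=0x61  N=1 Z=0
after  2: R0=0x33 R1=0x4c R2=0xe7 R3=0x86 R4=0x61  N=0 Z=0
after  3: R0=0x33 R1=0x4c R2=0xe7 R3=0x86 R4=0x86  N=1 Z=0
after  4: R0=0xd2 R1=0x4c R2=0xe7 R3=0x86 R4=0x86  N=1 Z=0
after  5: R0=0x04 R1=0x4c R2=0xe7 R3=0x86 R4=0x86  N=0 Z=0
after  6: R0=0x04 R1=0x4c R2=0xe7 R3=0x86 R4=0x82  N=1 Z=0
after  7: R0=0x4c R1=0x4c R2=0xe7 R3=0x86 R4=0x82  N=0 Z=0
after  8: R0=0x4c R1=0x4c R2=0xe7 R3=0x86 R4=0xd2  N=1 Z=0
after  9: R0=0x4c R1=0x35 R2=0xe7 R3=0x86 R4=0xd2  N=0 Z=0
-- IRQ taken; context saved, return-PC = 10 --
mismatch: R0: reported 0x6c vs actual 0x4c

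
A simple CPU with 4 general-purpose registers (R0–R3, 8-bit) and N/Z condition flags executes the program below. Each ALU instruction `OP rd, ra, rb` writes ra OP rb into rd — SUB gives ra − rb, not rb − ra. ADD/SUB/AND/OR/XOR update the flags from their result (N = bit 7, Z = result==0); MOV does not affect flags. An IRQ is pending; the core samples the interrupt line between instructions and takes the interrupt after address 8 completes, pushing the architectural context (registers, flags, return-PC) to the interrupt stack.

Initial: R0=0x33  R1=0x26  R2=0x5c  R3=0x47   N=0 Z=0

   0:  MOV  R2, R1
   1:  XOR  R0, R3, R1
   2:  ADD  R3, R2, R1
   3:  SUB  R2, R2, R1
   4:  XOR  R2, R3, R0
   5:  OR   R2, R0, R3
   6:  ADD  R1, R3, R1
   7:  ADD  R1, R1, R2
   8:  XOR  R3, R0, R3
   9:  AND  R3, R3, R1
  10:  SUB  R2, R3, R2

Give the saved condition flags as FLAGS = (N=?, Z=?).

after  0: R0=0x33 R1=0x26 R2=0x26 R3=0x47  N=0 Z=0
after  1: R0=0x61 R1=0x26 R2=0x26 R3=0x47  N=0 Z=0
after  2: R0=0x61 R1=0x26 R2=0x26 R3=0x4c  N=0 Z=0
after  3: R0=0x61 R1=0x26 R2=0x00 R3=0x4c  N=0 Z=1
after  4: R0=0x61 R1=0x26 R2=0x2d R3=0x4c  N=0 Z=0
after  5: R0=0x61 R1=0x26 R2=0x6d R3=0x4c  N=0 Z=0
after  6: R0=0x61 R1=0x72 R2=0x6d R3=0x4c  N=0 Z=0
after  7: R0=0x61 R1=0xdf R2=0x6d R3=0x4c  N=1 Z=0
after  8: R0=0x61 R1=0xdf R2=0x6d R3=0x2d  N=0 Z=0
-- IRQ taken; context saved, return-PC = 9 --

FLAGS = (N=0, Z=0)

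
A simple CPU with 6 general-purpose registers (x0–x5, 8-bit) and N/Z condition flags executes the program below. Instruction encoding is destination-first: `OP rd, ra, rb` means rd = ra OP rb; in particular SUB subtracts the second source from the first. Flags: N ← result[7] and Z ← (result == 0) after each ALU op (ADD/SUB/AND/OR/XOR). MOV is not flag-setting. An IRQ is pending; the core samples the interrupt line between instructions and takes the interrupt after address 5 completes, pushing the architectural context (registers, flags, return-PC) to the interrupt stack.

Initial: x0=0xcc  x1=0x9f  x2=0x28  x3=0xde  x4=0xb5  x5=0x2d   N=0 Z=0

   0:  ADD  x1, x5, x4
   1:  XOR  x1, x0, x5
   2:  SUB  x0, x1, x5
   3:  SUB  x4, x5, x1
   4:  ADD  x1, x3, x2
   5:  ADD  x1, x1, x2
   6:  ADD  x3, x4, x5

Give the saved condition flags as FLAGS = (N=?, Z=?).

FLAGS = (N=0, Z=0)

after  0: x0=0xcc x1=0xe2 x2=0x28 x3=0xde x4=0xb5 x5=0x2d  N=1 Z=0
after  1: x0=0xcc x1=0xe1 x2=0x28 x3=0xde x4=0xb5 x5=0x2d  N=1 Z=0
after  2: x0=0xb4 x1=0xe1 x2=0x28 x3=0xde x4=0xb5 x5=0x2d  N=1 Z=0
after  3: x0=0xb4 x1=0xe1 x2=0x28 x3=0xde x4=0x4c x5=0x2d  N=0 Z=0
after  4: x0=0xb4 x1=0x06 x2=0x28 x3=0xde x4=0x4c x5=0x2d  N=0 Z=0
after  5: x0=0xb4 x1=0x2e x2=0x28 x3=0xde x4=0x4c x5=0x2d  N=0 Z=0
-- IRQ taken; context saved, return-PC = 6 --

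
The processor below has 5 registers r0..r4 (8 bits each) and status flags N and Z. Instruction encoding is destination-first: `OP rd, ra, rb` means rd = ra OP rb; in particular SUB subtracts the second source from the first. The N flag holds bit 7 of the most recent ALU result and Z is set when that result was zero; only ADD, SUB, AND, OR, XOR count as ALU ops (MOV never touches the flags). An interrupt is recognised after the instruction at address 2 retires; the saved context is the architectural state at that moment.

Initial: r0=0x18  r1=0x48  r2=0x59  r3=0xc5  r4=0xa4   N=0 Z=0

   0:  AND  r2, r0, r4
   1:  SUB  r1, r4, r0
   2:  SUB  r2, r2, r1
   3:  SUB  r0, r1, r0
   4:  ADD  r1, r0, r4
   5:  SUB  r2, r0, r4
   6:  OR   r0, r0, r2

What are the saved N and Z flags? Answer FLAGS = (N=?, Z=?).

after  0: r0=0x18 r1=0x48 r2=0x00 r3=0xc5 r4=0xa4  N=0 Z=1
after  1: r0=0x18 r1=0x8c r2=0x00 r3=0xc5 r4=0xa4  N=1 Z=0
after  2: r0=0x18 r1=0x8c r2=0x74 r3=0xc5 r4=0xa4  N=0 Z=0
-- IRQ taken; context saved, return-PC = 3 --

FLAGS = (N=0, Z=0)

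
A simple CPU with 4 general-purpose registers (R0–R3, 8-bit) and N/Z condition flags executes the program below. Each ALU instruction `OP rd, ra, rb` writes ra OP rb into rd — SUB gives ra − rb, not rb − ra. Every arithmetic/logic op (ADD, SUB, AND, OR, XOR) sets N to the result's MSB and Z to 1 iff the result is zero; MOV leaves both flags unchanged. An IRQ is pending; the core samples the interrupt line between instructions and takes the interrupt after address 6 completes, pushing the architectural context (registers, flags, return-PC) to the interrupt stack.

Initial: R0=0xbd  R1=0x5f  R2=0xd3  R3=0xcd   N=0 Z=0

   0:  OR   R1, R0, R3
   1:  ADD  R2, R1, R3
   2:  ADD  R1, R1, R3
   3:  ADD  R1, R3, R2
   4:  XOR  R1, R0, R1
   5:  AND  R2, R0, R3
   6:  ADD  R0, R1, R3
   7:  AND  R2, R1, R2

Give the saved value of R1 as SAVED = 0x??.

after  0: R0=0xbd R1=0xfd R2=0xd3 R3=0xcd  N=1 Z=0
after  1: R0=0xbd R1=0xfd R2=0xca R3=0xcd  N=1 Z=0
after  2: R0=0xbd R1=0xca R2=0xca R3=0xcd  N=1 Z=0
after  3: R0=0xbd R1=0x97 R2=0xca R3=0xcd  N=1 Z=0
after  4: R0=0xbd R1=0x2a R2=0xca R3=0xcd  N=0 Z=0
after  5: R0=0xbd R1=0x2a R2=0x8d R3=0xcd  N=1 Z=0
after  6: R0=0xf7 R1=0x2a R2=0x8d R3=0xcd  N=1 Z=0
-- IRQ taken; context saved, return-PC = 7 --

SAVED = 0x2a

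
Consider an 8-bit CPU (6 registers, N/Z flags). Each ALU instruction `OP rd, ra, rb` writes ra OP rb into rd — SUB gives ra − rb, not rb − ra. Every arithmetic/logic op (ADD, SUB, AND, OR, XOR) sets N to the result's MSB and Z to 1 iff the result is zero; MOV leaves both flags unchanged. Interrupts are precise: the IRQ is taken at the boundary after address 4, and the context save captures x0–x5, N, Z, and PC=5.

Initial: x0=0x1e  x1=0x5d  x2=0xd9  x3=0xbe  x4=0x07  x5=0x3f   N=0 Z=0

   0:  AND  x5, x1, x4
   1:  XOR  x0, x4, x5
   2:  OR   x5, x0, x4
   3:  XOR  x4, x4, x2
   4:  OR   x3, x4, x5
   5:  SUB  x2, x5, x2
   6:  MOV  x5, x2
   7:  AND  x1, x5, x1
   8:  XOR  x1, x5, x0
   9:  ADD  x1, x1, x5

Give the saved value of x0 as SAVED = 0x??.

SAVED = 0x02

after  0: x0=0x1e x1=0x5d x2=0xd9 x3=0xbe x4=0x07 x5=0x05  N=0 Z=0
after  1: x0=0x02 x1=0x5d x2=0xd9 x3=0xbe x4=0x07 x5=0x05  N=0 Z=0
after  2: x0=0x02 x1=0x5d x2=0xd9 x3=0xbe x4=0x07 x5=0x07  N=0 Z=0
after  3: x0=0x02 x1=0x5d x2=0xd9 x3=0xbe x4=0xde x5=0x07  N=1 Z=0
after  4: x0=0x02 x1=0x5d x2=0xd9 x3=0xdf x4=0xde x5=0x07  N=1 Z=0
-- IRQ taken; context saved, return-PC = 5 --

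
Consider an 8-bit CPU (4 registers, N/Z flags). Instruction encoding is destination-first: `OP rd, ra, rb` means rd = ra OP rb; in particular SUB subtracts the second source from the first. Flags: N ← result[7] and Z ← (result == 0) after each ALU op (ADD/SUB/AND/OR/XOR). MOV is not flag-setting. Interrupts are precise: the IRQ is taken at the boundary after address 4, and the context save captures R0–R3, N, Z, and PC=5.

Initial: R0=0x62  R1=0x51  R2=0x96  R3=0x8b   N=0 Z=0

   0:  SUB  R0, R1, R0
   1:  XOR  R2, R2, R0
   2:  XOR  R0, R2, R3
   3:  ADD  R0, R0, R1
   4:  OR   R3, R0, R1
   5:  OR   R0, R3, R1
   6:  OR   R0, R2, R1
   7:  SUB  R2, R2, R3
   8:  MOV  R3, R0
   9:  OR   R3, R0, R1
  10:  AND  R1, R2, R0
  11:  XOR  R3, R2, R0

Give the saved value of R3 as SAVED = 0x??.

SAVED = 0x53

after  0: R0=0xef R1=0x51 R2=0x96 R3=0x8b  N=1 Z=0
after  1: R0=0xef R1=0x51 R2=0x79 R3=0x8b  N=0 Z=0
after  2: R0=0xf2 R1=0x51 R2=0x79 R3=0x8b  N=1 Z=0
after  3: R0=0x43 R1=0x51 R2=0x79 R3=0x8b  N=0 Z=0
after  4: R0=0x43 R1=0x51 R2=0x79 R3=0x53  N=0 Z=0
-- IRQ taken; context saved, return-PC = 5 --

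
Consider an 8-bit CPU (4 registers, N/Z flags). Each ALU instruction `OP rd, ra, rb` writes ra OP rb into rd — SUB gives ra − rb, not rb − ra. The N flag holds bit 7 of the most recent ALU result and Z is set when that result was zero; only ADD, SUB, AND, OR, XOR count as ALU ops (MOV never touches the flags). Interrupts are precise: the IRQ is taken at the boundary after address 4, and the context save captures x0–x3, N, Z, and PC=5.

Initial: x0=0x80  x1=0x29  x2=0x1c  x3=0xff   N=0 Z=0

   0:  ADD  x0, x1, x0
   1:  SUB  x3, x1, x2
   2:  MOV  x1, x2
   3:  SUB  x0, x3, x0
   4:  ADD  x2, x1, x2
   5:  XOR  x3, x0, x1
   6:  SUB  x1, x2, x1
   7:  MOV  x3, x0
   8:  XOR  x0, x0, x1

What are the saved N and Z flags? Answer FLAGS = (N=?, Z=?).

after  0: x0=0xa9 x1=0x29 x2=0x1c x3=0xff  N=1 Z=0
after  1: x0=0xa9 x1=0x29 x2=0x1c x3=0x0d  N=0 Z=0
after  2: x0=0xa9 x1=0x1c x2=0x1c x3=0x0d  N=0 Z=0
after  3: x0=0x64 x1=0x1c x2=0x1c x3=0x0d  N=0 Z=0
after  4: x0=0x64 x1=0x1c x2=0x38 x3=0x0d  N=0 Z=0
-- IRQ taken; context saved, return-PC = 5 --

FLAGS = (N=0, Z=0)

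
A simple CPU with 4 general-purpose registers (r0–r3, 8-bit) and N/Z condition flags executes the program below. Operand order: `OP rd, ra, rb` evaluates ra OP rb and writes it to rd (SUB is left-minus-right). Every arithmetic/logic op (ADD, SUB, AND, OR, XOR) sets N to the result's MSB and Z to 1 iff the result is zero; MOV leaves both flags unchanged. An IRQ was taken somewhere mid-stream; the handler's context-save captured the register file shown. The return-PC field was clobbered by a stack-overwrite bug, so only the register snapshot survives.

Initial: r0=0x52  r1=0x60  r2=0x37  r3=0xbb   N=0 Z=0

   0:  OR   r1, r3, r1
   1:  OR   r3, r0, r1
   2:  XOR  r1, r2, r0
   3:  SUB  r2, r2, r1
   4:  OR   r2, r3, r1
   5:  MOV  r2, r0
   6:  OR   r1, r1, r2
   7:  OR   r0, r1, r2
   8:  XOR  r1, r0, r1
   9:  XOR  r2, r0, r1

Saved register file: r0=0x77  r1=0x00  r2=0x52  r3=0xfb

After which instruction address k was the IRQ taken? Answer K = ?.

K = 8

after  0: r0=0x52 r1=0xfb r2=0x37 r3=0xbb  N=1 Z=0
after  1: r0=0x52 r1=0xfb r2=0x37 r3=0xfb  N=1 Z=0
after  2: r0=0x52 r1=0x65 r2=0x37 r3=0xfb  N=0 Z=0
after  3: r0=0x52 r1=0x65 r2=0xd2 r3=0xfb  N=1 Z=0
after  4: r0=0x52 r1=0x65 r2=0xff r3=0xfb  N=1 Z=0
after  5: r0=0x52 r1=0x65 r2=0x52 r3=0xfb  N=1 Z=0
after  6: r0=0x52 r1=0x77 r2=0x52 r3=0xfb  N=0 Z=0
after  7: r0=0x77 r1=0x77 r2=0x52 r3=0xfb  N=0 Z=0
after  8: r0=0x77 r1=0x00 r2=0x52 r3=0xfb  N=0 Z=1
-- IRQ taken; context saved, return-PC = 9 --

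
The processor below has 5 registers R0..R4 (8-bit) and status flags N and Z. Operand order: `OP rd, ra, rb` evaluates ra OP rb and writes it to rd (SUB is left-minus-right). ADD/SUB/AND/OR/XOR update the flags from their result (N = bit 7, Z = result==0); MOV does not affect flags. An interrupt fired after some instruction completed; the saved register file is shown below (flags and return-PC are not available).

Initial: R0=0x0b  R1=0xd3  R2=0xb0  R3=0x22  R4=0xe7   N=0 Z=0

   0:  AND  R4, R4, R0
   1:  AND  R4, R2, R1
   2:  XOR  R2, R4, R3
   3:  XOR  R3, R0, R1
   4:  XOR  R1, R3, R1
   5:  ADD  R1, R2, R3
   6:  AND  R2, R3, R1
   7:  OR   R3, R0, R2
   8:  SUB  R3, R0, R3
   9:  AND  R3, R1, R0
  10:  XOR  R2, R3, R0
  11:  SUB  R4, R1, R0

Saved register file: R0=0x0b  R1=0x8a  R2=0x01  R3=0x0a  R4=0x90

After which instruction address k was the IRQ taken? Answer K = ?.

K = 10

after  0: R0=0x0b R1=0xd3 R2=0xb0 R3=0x22 R4=0x03  N=0 Z=0
after  1: R0=0x0b R1=0xd3 R2=0xb0 R3=0x22 R4=0x90  N=1 Z=0
after  2: R0=0x0b R1=0xd3 R2=0xb2 R3=0x22 R4=0x90  N=1 Z=0
after  3: R0=0x0b R1=0xd3 R2=0xb2 R3=0xd8 R4=0x90  N=1 Z=0
after  4: R0=0x0b R1=0x0b R2=0xb2 R3=0xd8 R4=0x90  N=0 Z=0
after  5: R0=0x0b R1=0x8a R2=0xb2 R3=0xd8 R4=0x90  N=1 Z=0
after  6: R0=0x0b R1=0x8a R2=0x88 R3=0xd8 R4=0x90  N=1 Z=0
after  7: R0=0x0b R1=0x8a R2=0x88 R3=0x8b R4=0x90  N=1 Z=0
after  8: R0=0x0b R1=0x8a R2=0x88 R3=0x80 R4=0x90  N=1 Z=0
after  9: R0=0x0b R1=0x8a R2=0x88 R3=0x0a R4=0x90  N=0 Z=0
after 10: R0=0x0b R1=0x8a R2=0x01 R3=0x0a R4=0x90  N=0 Z=0
-- IRQ taken; context saved, return-PC = 11 --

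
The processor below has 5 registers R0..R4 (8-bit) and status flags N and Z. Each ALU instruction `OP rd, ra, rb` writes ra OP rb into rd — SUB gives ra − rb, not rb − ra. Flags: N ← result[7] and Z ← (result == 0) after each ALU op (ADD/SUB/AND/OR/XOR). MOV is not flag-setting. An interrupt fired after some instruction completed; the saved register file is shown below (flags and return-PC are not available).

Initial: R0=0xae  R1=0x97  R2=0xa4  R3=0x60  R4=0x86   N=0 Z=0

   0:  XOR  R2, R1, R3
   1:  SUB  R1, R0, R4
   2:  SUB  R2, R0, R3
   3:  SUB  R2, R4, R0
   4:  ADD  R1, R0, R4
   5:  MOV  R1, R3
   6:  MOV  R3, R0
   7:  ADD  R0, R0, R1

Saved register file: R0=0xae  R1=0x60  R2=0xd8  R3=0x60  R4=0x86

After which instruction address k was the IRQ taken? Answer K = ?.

K = 5

after  0: R0=0xae R1=0x97 R2=0xf7 R3=0x60 R4=0x86  N=1 Z=0
after  1: R0=0xae R1=0x28 R2=0xf7 R3=0x60 R4=0x86  N=0 Z=0
after  2: R0=0xae R1=0x28 R2=0x4e R3=0x60 R4=0x86  N=0 Z=0
after  3: R0=0xae R1=0x28 R2=0xd8 R3=0x60 R4=0x86  N=1 Z=0
after  4: R0=0xae R1=0x34 R2=0xd8 R3=0x60 R4=0x86  N=0 Z=0
after  5: R0=0xae R1=0x60 R2=0xd8 R3=0x60 R4=0x86  N=0 Z=0
-- IRQ taken; context saved, return-PC = 6 --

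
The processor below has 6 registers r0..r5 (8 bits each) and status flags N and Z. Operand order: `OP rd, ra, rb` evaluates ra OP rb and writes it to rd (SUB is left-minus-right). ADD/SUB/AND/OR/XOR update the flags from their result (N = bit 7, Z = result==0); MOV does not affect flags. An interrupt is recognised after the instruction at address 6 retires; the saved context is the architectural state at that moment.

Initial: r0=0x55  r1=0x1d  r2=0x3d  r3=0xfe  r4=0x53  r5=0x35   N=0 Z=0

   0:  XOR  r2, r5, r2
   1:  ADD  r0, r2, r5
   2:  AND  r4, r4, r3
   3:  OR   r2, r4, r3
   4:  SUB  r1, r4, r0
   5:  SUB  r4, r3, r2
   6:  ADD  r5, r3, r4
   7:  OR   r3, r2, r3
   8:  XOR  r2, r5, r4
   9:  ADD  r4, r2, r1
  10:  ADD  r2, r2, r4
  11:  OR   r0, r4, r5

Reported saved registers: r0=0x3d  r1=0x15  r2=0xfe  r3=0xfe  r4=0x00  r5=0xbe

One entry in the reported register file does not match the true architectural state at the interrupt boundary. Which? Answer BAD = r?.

after  0: r0=0x55 r1=0x1d r2=0x08 r3=0xfe r4=0x53 r5=0x35  N=0 Z=0
after  1: r0=0x3d r1=0x1d r2=0x08 r3=0xfe r4=0x53 r5=0x35  N=0 Z=0
after  2: r0=0x3d r1=0x1d r2=0x08 r3=0xfe r4=0x52 r5=0x35  N=0 Z=0
after  3: r0=0x3d r1=0x1d r2=0xfe r3=0xfe r4=0x52 r5=0x35  N=1 Z=0
after  4: r0=0x3d r1=0x15 r2=0xfe r3=0xfe r4=0x52 r5=0x35  N=0 Z=0
after  5: r0=0x3d r1=0x15 r2=0xfe r3=0xfe r4=0x00 r5=0x35  N=0 Z=1
after  6: r0=0x3d r1=0x15 r2=0xfe r3=0xfe r4=0x00 r5=0xfe  N=1 Z=0
-- IRQ taken; context saved, return-PC = 7 --
mismatch: r5: reported 0xbe vs actual 0xfe

BAD = r5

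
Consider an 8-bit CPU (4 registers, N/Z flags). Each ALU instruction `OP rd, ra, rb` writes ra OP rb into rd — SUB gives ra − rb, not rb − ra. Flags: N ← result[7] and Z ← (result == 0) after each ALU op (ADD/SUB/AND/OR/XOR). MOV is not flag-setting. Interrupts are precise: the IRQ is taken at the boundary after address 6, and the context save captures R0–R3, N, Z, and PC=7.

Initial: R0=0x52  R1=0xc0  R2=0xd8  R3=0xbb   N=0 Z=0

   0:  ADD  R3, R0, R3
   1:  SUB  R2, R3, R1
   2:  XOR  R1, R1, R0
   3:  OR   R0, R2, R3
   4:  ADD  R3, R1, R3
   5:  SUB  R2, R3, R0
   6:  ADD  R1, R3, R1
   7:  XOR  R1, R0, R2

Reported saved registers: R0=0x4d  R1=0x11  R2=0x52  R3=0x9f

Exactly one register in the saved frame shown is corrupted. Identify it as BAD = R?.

after  0: R0=0x52 R1=0xc0 R2=0xd8 R3=0x0d  N=0 Z=0
after  1: R0=0x52 R1=0xc0 R2=0x4d R3=0x0d  N=0 Z=0
after  2: R0=0x52 R1=0x92 R2=0x4d R3=0x0d  N=1 Z=0
after  3: R0=0x4d R1=0x92 R2=0x4d R3=0x0d  N=0 Z=0
after  4: R0=0x4d R1=0x92 R2=0x4d R3=0x9f  N=1 Z=0
after  5: R0=0x4d R1=0x92 R2=0x52 R3=0x9f  N=0 Z=0
after  6: R0=0x4d R1=0x31 R2=0x52 R3=0x9f  N=0 Z=0
-- IRQ taken; context saved, return-PC = 7 --
mismatch: R1: reported 0x11 vs actual 0x31

BAD = R1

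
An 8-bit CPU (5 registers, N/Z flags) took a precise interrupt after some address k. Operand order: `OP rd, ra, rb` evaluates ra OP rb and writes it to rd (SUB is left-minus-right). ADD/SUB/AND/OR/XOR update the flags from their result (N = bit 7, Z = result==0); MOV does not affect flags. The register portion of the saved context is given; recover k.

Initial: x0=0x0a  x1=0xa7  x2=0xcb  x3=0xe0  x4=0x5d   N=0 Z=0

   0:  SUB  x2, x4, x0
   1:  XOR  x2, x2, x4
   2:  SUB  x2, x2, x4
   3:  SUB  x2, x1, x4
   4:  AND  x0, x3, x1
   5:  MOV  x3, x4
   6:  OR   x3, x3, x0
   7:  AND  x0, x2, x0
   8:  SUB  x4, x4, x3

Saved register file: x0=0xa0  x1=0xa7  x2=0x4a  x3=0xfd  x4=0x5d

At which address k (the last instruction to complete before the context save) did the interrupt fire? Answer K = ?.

K = 6

after  0: x0=0x0a x1=0xa7 x2=0x53 x3=0xe0 x4=0x5d  N=0 Z=0
after  1: x0=0x0a x1=0xa7 x2=0x0e x3=0xe0 x4=0x5d  N=0 Z=0
after  2: x0=0x0a x1=0xa7 x2=0xb1 x3=0xe0 x4=0x5d  N=1 Z=0
after  3: x0=0x0a x1=0xa7 x2=0x4a x3=0xe0 x4=0x5d  N=0 Z=0
after  4: x0=0xa0 x1=0xa7 x2=0x4a x3=0xe0 x4=0x5d  N=1 Z=0
after  5: x0=0xa0 x1=0xa7 x2=0x4a x3=0x5d x4=0x5d  N=1 Z=0
after  6: x0=0xa0 x1=0xa7 x2=0x4a x3=0xfd x4=0x5d  N=1 Z=0
-- IRQ taken; context saved, return-PC = 7 --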